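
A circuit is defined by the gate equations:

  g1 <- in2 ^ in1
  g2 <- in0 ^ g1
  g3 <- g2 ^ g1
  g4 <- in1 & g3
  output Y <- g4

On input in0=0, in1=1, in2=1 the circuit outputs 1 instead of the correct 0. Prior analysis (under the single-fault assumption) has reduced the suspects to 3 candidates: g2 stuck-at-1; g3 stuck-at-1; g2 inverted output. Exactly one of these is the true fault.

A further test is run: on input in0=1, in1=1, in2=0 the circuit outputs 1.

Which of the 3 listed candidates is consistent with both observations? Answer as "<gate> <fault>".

Evaluate each candidate on input in0=1, in1=1, in2=0:
  g2 stuck-at-1: g1=1, g2=1 [stuck-at-1], g3=0, g4=0 → 0 — eliminated
  g3 stuck-at-1: g1=1, g2=0, g3=1 [stuck-at-1], g4=1 → 1 — matches
  g2 inverted output: g1=1, g2=1 [inverted output], g3=0, g4=0 → 0 — eliminated
Only g3 stuck-at-1 reproduces the observed 1.

g3 stuck-at-1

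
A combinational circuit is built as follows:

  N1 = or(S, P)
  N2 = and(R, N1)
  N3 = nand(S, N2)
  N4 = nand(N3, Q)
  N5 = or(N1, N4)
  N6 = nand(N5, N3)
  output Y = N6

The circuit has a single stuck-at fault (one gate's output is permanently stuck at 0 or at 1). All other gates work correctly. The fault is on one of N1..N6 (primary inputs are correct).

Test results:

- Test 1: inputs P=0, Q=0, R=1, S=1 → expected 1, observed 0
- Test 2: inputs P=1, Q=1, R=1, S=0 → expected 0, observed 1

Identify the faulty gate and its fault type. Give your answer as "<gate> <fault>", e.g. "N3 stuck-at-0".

N1 stuck-at-0

Fault-free values for test 1 (P=0, Q=0, R=1, S=1): N1=1, N2=1, N3=0, N4=1, N5=1, N6=1, giving Y=1. Observed 0.
Test 1: faults giving observed 0 are {N1 stuck-at-0, N2 stuck-at-0, N3 stuck-at-1, N6 stuck-at-0}.
Test 2 (P=1, Q=1, R=1, S=0): fault-free N1=1, N2=1, N3=1, N4=0, N5=1, N6=0 → 0; observed 1. Eliminates N2 stuck-at-0, N3 stuck-at-1, N6 stuck-at-0.
Only N1 stuck-at-0 is consistent with every test.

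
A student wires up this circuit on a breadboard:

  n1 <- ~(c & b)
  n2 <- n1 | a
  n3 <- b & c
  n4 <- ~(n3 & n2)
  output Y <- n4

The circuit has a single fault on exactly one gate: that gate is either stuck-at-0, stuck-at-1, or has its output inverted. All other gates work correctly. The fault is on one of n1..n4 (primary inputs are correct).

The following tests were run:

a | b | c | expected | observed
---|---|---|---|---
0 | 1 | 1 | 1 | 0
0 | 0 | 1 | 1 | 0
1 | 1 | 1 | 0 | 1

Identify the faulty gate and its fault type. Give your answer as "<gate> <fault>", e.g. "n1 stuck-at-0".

n4 inverted output

Fault-free values for test 1 (a=0, b=1, c=1): n1=0, n2=0, n3=1, n4=1, giving Y=1. Observed 0.
Test 1: faults giving observed 0 are {n1 stuck-at-1, n1 inverted output, n2 stuck-at-1, n2 inverted output, n4 stuck-at-0, n4 inverted output}.
Test 2 (a=0, b=0, c=1): fault-free n1=1, n2=1, n3=0, n4=1 → 1; observed 0. Eliminates n1 stuck-at-1, n1 inverted output, n2 stuck-at-1, n2 inverted output.
Test 3 (a=1, b=1, c=1): fault-free n1=0, n2=1, n3=1, n4=0 → 0; observed 1. Eliminates n4 stuck-at-0.
Only n4 inverted output is consistent with every test.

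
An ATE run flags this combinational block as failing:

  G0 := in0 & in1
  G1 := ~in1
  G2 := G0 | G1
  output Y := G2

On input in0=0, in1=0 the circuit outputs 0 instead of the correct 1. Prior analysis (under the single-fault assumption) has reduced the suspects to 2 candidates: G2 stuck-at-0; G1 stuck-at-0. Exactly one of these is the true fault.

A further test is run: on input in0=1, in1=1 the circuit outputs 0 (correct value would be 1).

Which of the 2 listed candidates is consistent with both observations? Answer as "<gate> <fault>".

G2 stuck-at-0

Evaluate each candidate on input in0=1, in1=1:
  G2 stuck-at-0: G0=1, G1=0, G2=0 [stuck-at-0] → 0 — matches
  G1 stuck-at-0: G0=1, G1=0 [stuck-at-0], G2=1 → 1 — eliminated
Only G2 stuck-at-0 reproduces the observed 0.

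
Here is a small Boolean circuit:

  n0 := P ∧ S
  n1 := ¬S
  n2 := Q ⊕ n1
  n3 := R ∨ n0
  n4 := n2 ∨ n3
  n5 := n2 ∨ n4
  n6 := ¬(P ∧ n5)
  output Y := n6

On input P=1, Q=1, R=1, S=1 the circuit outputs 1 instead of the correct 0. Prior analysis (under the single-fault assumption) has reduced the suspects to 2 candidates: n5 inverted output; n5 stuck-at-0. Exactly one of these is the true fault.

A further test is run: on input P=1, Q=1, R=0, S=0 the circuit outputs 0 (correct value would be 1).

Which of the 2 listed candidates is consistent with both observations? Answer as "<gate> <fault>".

Evaluate each candidate on input P=1, Q=1, R=0, S=0:
  n5 inverted output: n0=0, n1=1, n2=0, n3=0, n4=0, n5=1 [inverted output], n6=0 → 0 — matches
  n5 stuck-at-0: n0=0, n1=1, n2=0, n3=0, n4=0, n5=0 [stuck-at-0], n6=1 → 1 — eliminated
Only n5 inverted output reproduces the observed 0.

n5 inverted output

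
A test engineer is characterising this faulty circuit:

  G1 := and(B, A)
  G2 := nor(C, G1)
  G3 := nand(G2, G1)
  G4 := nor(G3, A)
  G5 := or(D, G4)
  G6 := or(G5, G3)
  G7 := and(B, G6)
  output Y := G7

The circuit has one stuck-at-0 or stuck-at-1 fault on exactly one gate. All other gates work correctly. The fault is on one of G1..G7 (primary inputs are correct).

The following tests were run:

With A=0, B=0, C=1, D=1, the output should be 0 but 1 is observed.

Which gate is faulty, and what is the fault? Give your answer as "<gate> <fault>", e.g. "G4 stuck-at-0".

Fault-free values for test 1 (A=0, B=0, C=1, D=1): G1=0, G2=0, G3=1, G4=0, G5=1, G6=1, G7=0, giving Y=0. Observed 1.
Test 1: faults giving observed 1 are {G7 stuck-at-1}.
Only G7 stuck-at-1 is consistent with every test.

G7 stuck-at-1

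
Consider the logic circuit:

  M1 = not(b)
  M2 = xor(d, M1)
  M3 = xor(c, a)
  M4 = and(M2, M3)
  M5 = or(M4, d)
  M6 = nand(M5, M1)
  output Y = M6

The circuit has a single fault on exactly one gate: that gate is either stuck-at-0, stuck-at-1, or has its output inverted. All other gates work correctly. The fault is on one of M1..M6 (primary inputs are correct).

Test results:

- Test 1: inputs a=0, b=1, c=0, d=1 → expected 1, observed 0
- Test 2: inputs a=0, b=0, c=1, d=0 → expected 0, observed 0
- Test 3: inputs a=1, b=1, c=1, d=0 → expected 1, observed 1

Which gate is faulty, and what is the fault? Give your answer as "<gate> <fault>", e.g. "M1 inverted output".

Fault-free values for test 1 (a=0, b=1, c=0, d=1): M1=0, M2=1, M3=0, M4=0, M5=1, M6=1, giving Y=1. Observed 0.
Test 1: faults giving observed 0 are {M1 stuck-at-1, M1 inverted output, M6 stuck-at-0, M6 inverted output}.
Test 2 (a=0, b=0, c=1, d=0): fault-free M1=1, M2=1, M3=1, M4=1, M5=1, M6=0 → 0; observed 0. Eliminates M1 inverted output, M6 inverted output.
Test 3 (a=1, b=1, c=1, d=0): fault-free M1=0, M2=0, M3=0, M4=0, M5=0, M6=1 → 1; observed 1. Eliminates M6 stuck-at-0.
Only M1 stuck-at-1 is consistent with every test.

M1 stuck-at-1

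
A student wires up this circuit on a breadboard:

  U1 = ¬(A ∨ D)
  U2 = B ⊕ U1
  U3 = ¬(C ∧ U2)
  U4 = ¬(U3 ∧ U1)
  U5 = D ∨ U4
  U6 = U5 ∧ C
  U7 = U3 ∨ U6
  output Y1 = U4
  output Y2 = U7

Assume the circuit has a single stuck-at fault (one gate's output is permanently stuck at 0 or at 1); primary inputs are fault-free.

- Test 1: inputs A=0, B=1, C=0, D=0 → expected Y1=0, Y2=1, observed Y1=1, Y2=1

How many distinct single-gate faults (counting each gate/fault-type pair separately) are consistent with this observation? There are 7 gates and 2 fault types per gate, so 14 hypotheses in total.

2

Fault-free: U1=1, U2=0, U3=1, U4=0, U5=0, U6=0, U7=1 → Y1=0, Y2=1. Observed Y1=1, Y2=1.
  U1 stuck-at-0: output Y1=1, Y2=1 ✓
  U1 stuck-at-1: output Y1=0, Y2=1 ✗
  U2 stuck-at-0: output Y1=0, Y2=1 ✗
  U2 stuck-at-1: output Y1=0, Y2=1 ✗
  U3 stuck-at-0: output Y1=1, Y2=0 ✗
  U3 stuck-at-1: output Y1=0, Y2=1 ✗
  U4 stuck-at-0: output Y1=0, Y2=1 ✗
  U4 stuck-at-1: output Y1=1, Y2=1 ✓
  U5 stuck-at-0: output Y1=0, Y2=1 ✗
  U5 stuck-at-1: output Y1=0, Y2=1 ✗
  U6 stuck-at-0: output Y1=0, Y2=1 ✗
  U6 stuck-at-1: output Y1=0, Y2=1 ✗
  U7 stuck-at-0: output Y1=0, Y2=0 ✗
  U7 stuck-at-1: output Y1=0, Y2=1 ✗
Consistent faults: {U1 stuck-at-0, U4 stuck-at-1} — 2 in all.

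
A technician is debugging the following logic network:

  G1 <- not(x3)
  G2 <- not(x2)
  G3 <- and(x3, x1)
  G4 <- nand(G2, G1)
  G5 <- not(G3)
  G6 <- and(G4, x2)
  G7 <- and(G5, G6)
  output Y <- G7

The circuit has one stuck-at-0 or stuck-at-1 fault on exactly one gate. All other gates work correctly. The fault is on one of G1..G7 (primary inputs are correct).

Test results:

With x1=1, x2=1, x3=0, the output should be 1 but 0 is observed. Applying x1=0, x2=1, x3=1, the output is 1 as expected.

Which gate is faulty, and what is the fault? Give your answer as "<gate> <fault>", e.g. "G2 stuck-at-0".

Fault-free values for test 1 (x1=1, x2=1, x3=0): G1=1, G2=0, G3=0, G4=1, G5=1, G6=1, G7=1, giving Y=1. Observed 0.
Test 1: faults giving observed 0 are {G2 stuck-at-1, G3 stuck-at-1, G4 stuck-at-0, G5 stuck-at-0, G6 stuck-at-0, G7 stuck-at-0}.
Test 2 (x1=0, x2=1, x3=1): fault-free G1=0, G2=0, G3=0, G4=1, G5=1, G6=1, G7=1 → 1; observed 1. Eliminates G3 stuck-at-1, G4 stuck-at-0, G5 stuck-at-0, G6 stuck-at-0, G7 stuck-at-0.
Only G2 stuck-at-1 is consistent with every test.

G2 stuck-at-1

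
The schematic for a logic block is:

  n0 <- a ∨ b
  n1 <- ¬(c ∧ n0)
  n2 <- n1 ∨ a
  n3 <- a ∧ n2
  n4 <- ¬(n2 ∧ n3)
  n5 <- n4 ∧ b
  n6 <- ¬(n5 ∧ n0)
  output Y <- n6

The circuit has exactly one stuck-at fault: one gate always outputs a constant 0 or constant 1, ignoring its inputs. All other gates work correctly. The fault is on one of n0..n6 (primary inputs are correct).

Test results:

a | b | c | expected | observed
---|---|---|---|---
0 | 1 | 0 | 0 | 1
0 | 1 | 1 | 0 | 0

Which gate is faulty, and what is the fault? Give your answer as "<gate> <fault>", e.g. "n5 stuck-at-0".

Fault-free values for test 1 (a=0, b=1, c=0): n0=1, n1=1, n2=1, n3=0, n4=1, n5=1, n6=0, giving Y=0. Observed 1.
Test 1: faults giving observed 1 are {n0 stuck-at-0, n3 stuck-at-1, n4 stuck-at-0, n5 stuck-at-0, n6 stuck-at-1}.
Test 2 (a=0, b=1, c=1): fault-free n0=1, n1=0, n2=0, n3=0, n4=1, n5=1, n6=0 → 0; observed 0. Eliminates n0 stuck-at-0, n4 stuck-at-0, n5 stuck-at-0, n6 stuck-at-1.
Only n3 stuck-at-1 is consistent with every test.

n3 stuck-at-1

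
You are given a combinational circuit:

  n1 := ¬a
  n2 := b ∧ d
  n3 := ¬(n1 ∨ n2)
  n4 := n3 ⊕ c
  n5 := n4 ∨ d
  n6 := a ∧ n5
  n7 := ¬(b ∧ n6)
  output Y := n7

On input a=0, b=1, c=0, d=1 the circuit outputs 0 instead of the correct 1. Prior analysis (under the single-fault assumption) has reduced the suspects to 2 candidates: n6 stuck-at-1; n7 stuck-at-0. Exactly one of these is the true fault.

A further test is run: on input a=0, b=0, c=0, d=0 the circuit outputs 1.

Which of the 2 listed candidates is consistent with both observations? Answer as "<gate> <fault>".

Evaluate each candidate on input a=0, b=0, c=0, d=0:
  n6 stuck-at-1: n1=1, n2=0, n3=0, n4=0, n5=0, n6=1 [stuck-at-1], n7=1 → 1 — matches
  n7 stuck-at-0: n1=1, n2=0, n3=0, n4=0, n5=0, n6=0, n7=0 [stuck-at-0] → 0 — eliminated
Only n6 stuck-at-1 reproduces the observed 1.

n6 stuck-at-1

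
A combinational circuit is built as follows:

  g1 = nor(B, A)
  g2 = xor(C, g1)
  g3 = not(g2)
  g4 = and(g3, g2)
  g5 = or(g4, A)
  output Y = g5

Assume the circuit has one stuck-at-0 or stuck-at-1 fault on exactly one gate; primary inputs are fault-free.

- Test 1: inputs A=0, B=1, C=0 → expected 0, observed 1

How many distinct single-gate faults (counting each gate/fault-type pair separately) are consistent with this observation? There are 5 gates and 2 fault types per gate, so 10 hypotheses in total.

2

Fault-free: g1=0, g2=0, g3=1, g4=0, g5=0 → 0. Observed 1.
  g1 stuck-at-0: output 0 ✗
  g1 stuck-at-1: output 0 ✗
  g2 stuck-at-0: output 0 ✗
  g2 stuck-at-1: output 0 ✗
  g3 stuck-at-0: output 0 ✗
  g3 stuck-at-1: output 0 ✗
  g4 stuck-at-0: output 0 ✗
  g4 stuck-at-1: output 1 ✓
  g5 stuck-at-0: output 0 ✗
  g5 stuck-at-1: output 1 ✓
Consistent faults: {g4 stuck-at-1, g5 stuck-at-1} — 2 in all.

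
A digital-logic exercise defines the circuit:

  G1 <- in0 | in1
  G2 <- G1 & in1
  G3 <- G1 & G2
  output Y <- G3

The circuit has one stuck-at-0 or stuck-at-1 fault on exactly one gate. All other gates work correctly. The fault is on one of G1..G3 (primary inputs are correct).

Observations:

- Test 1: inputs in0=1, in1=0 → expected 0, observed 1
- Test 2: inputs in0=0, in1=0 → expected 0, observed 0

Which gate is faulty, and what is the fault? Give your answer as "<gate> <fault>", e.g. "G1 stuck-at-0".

G2 stuck-at-1

Fault-free values for test 1 (in0=1, in1=0): G1=1, G2=0, G3=0, giving Y=0. Observed 1.
Test 1: faults giving observed 1 are {G2 stuck-at-1, G3 stuck-at-1}.
Test 2 (in0=0, in1=0): fault-free G1=0, G2=0, G3=0 → 0; observed 0. Eliminates G3 stuck-at-1.
Only G2 stuck-at-1 is consistent with every test.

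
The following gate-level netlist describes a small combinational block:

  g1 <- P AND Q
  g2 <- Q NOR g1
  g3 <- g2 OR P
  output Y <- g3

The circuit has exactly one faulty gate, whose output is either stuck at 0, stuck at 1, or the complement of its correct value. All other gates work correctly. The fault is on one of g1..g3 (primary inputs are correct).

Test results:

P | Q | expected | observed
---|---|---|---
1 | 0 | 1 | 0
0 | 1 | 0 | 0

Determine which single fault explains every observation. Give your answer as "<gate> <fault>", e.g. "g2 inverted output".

g3 stuck-at-0

Fault-free values for test 1 (P=1, Q=0): g1=0, g2=1, g3=1, giving Y=1. Observed 0.
Test 1: faults giving observed 0 are {g3 stuck-at-0, g3 inverted output}.
Test 2 (P=0, Q=1): fault-free g1=0, g2=0, g3=0 → 0; observed 0. Eliminates g3 inverted output.
Only g3 stuck-at-0 is consistent with every test.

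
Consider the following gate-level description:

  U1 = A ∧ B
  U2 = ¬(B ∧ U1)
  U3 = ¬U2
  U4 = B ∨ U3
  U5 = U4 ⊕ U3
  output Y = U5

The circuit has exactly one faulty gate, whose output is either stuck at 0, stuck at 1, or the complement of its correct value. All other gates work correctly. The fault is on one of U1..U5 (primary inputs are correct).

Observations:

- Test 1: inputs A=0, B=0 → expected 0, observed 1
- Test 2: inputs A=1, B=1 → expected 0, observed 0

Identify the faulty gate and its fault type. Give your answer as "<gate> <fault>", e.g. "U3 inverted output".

U4 stuck-at-1

Fault-free values for test 1 (A=0, B=0): U1=0, U2=1, U3=0, U4=0, U5=0, giving Y=0. Observed 1.
Test 1: faults giving observed 1 are {U4 stuck-at-1, U4 inverted output, U5 stuck-at-1, U5 inverted output}.
Test 2 (A=1, B=1): fault-free U1=1, U2=0, U3=1, U4=1, U5=0 → 0; observed 0. Eliminates U4 inverted output, U5 stuck-at-1, U5 inverted output.
Only U4 stuck-at-1 is consistent with every test.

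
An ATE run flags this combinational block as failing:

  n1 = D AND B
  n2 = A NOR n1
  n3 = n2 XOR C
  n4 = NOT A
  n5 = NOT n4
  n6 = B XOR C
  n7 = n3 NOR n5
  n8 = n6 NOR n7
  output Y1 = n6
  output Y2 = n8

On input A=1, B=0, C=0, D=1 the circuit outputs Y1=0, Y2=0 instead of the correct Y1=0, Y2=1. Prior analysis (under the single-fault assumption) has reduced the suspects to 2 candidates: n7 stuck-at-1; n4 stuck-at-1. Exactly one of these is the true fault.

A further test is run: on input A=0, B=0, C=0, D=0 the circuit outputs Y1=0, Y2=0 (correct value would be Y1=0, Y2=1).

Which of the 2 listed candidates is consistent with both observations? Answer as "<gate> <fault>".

Evaluate each candidate on input A=0, B=0, C=0, D=0:
  n7 stuck-at-1: n1=0, n2=1, n3=1, n4=1, n5=0, n6=0, n7=1 [stuck-at-1], n8=0 → Y1=0, Y2=0 — matches
  n4 stuck-at-1: n1=0, n2=1, n3=1, n4=1 [stuck-at-1], n5=0, n6=0, n7=0, n8=1 → Y1=0, Y2=1 — eliminated
Only n7 stuck-at-1 reproduces the observed Y1=0, Y2=0.

n7 stuck-at-1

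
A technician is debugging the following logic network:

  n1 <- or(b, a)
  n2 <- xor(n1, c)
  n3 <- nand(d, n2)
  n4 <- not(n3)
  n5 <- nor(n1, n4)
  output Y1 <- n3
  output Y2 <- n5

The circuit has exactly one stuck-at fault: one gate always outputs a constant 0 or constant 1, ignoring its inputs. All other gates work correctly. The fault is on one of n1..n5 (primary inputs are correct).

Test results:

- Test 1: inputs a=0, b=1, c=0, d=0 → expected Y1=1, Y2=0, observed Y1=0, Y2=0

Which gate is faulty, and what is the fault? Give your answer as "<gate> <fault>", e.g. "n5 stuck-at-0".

n3 stuck-at-0

Fault-free values for test 1 (a=0, b=1, c=0, d=0): n1=1, n2=1, n3=1, n4=0, n5=0, giving Y1=1, Y2=0. Observed Y1=0, Y2=0.
Test 1: faults giving observed Y1=0, Y2=0 are {n3 stuck-at-0}.
Only n3 stuck-at-0 is consistent with every test.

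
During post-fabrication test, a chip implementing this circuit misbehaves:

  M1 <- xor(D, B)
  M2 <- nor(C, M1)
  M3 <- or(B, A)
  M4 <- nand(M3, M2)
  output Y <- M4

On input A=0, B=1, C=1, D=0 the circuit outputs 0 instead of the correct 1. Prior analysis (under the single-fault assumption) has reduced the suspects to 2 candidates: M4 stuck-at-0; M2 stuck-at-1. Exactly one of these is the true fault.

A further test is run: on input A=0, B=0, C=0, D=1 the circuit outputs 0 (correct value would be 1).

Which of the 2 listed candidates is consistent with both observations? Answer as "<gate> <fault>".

M4 stuck-at-0

Evaluate each candidate on input A=0, B=0, C=0, D=1:
  M4 stuck-at-0: M1=1, M2=0, M3=0, M4=0 [stuck-at-0] → 0 — matches
  M2 stuck-at-1: M1=1, M2=1 [stuck-at-1], M3=0, M4=1 → 1 — eliminated
Only M4 stuck-at-0 reproduces the observed 0.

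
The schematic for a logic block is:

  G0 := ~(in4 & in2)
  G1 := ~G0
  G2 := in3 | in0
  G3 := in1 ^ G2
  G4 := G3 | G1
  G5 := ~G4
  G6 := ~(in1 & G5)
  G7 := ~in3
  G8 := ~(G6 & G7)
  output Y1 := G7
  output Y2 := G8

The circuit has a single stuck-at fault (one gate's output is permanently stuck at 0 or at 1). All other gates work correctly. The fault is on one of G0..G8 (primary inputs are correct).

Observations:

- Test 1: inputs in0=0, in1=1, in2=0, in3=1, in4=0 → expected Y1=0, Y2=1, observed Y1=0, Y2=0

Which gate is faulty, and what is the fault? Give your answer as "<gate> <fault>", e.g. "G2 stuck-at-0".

Fault-free values for test 1 (in0=0, in1=1, in2=0, in3=1, in4=0): G0=1, G1=0, G2=1, G3=0, G4=0, G5=1, G6=0, G7=0, G8=1, giving Y1=0, Y2=1. Observed Y1=0, Y2=0.
Test 1: faults giving observed Y1=0, Y2=0 are {G8 stuck-at-0}.
Only G8 stuck-at-0 is consistent with every test.

G8 stuck-at-0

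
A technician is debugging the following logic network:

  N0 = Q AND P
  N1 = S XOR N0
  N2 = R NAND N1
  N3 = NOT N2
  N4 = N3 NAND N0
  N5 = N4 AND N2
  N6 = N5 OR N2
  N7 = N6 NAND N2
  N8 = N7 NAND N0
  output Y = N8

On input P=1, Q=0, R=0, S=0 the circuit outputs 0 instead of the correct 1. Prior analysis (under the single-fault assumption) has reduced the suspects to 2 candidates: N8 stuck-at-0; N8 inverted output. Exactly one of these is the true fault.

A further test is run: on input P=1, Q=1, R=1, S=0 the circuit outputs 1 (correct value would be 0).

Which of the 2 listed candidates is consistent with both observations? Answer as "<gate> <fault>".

N8 inverted output

Evaluate each candidate on input P=1, Q=1, R=1, S=0:
  N8 stuck-at-0: N0=1, N1=1, N2=0, N3=1, N4=0, N5=0, N6=0, N7=1, N8=0 [stuck-at-0] → 0 — eliminated
  N8 inverted output: N0=1, N1=1, N2=0, N3=1, N4=0, N5=0, N6=0, N7=1, N8=1 [inverted output] → 1 — matches
Only N8 inverted output reproduces the observed 1.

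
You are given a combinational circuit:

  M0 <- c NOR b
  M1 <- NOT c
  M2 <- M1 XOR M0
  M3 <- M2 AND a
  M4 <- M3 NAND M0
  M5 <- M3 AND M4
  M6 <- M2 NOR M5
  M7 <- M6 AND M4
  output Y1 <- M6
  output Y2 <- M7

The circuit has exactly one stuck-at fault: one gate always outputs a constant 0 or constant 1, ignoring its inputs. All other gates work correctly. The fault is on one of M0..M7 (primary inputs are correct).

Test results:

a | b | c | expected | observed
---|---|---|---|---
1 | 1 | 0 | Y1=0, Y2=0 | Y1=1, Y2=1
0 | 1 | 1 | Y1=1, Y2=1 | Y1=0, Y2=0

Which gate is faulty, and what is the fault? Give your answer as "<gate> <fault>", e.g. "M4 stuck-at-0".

Fault-free values for test 1 (a=1, b=1, c=0): M0=0, M1=1, M2=1, M3=1, M4=1, M5=1, M6=0, M7=0, giving Y1=0, Y2=0. Observed Y1=1, Y2=1.
Test 1: faults giving observed Y1=1, Y2=1 are {M0 stuck-at-1, M1 stuck-at-0, M2 stuck-at-0, M6 stuck-at-1}.
Test 2 (a=0, b=1, c=1): fault-free M0=0, M1=0, M2=0, M3=0, M4=1, M5=0, M6=1, M7=1 → Y1=1, Y2=1; observed Y1=0, Y2=0. Eliminates M1 stuck-at-0, M2 stuck-at-0, M6 stuck-at-1.
Only M0 stuck-at-1 is consistent with every test.

M0 stuck-at-1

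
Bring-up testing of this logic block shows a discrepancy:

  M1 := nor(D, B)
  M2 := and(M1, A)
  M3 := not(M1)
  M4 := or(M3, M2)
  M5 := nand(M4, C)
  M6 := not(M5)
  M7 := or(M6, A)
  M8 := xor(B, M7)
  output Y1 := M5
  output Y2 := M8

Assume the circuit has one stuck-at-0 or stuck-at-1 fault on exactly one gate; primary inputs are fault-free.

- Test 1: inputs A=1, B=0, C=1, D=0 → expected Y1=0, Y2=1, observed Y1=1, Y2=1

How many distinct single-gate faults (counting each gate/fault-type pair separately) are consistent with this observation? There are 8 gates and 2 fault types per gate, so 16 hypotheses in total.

3

Fault-free: M1=1, M2=1, M3=0, M4=1, M5=0, M6=1, M7=1, M8=1 → Y1=0, Y2=1. Observed Y1=1, Y2=1.
  M1: none of the 2 fault types match ✗
  M2: stuck-at-0 ✓; others ✗
  M3: none of the 2 fault types match ✗
  M4: stuck-at-0 ✓; others ✗
  M5: stuck-at-1 ✓; others ✗
  M6: none of the 2 fault types match ✗
  M7: none of the 2 fault types match ✗
  M8: none of the 2 fault types match ✗
Consistent faults: {M2 stuck-at-0, M4 stuck-at-0, M5 stuck-at-1} — 3 in all.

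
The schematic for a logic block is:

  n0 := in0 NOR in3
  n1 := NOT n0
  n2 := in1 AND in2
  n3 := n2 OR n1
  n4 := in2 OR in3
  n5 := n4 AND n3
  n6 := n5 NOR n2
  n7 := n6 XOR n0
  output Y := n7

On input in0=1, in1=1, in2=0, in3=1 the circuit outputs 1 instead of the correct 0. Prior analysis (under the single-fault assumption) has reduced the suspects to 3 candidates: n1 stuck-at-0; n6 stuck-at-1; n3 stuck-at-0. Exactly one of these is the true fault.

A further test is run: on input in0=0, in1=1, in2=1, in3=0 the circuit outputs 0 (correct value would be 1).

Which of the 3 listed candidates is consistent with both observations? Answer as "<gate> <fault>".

Evaluate each candidate on input in0=0, in1=1, in2=1, in3=0:
  n1 stuck-at-0: n0=1, n1=0 [stuck-at-0], n2=1, n3=1, n4=1, n5=1, n6=0, n7=1 → 1 — eliminated
  n6 stuck-at-1: n0=1, n1=0, n2=1, n3=1, n4=1, n5=1, n6=1 [stuck-at-1], n7=0 → 0 — matches
  n3 stuck-at-0: n0=1, n1=0, n2=1, n3=0 [stuck-at-0], n4=1, n5=0, n6=0, n7=1 → 1 — eliminated
Only n6 stuck-at-1 reproduces the observed 0.

n6 stuck-at-1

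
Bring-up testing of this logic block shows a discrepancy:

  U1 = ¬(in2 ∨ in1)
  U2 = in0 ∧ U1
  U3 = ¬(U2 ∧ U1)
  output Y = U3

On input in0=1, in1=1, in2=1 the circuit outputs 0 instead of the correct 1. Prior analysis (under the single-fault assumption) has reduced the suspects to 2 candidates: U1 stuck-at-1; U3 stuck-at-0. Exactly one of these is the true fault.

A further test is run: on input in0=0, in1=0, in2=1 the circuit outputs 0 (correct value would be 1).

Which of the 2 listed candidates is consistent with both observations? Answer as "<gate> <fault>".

Evaluate each candidate on input in0=0, in1=0, in2=1:
  U1 stuck-at-1: U1=1 [stuck-at-1], U2=0, U3=1 → 1 — eliminated
  U3 stuck-at-0: U1=0, U2=0, U3=0 [stuck-at-0] → 0 — matches
Only U3 stuck-at-0 reproduces the observed 0.

U3 stuck-at-0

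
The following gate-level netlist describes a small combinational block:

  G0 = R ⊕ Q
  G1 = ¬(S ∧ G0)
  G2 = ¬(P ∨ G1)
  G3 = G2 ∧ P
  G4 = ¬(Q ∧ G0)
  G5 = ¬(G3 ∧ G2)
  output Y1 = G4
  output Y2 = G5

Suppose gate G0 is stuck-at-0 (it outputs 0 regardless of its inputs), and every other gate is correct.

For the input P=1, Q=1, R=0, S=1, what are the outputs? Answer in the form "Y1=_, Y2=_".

Y1=1, Y2=1

Propagate with G0 forced: G0=0 [stuck-at-0], G1=1, G2=0, G3=0, G4=1, G5=1.
So the outputs are Y1=1, Y2=1. (Without the fault they would be Y1=0, Y2=1.)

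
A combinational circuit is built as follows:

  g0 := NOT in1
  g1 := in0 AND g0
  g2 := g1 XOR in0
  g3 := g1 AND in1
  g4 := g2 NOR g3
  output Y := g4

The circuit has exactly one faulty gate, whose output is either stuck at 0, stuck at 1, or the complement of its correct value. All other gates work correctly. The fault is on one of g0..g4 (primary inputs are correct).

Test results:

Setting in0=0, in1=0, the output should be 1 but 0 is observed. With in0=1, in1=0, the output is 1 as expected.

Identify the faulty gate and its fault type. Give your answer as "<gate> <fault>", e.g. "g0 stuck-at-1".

g1 stuck-at-1

Fault-free values for test 1 (in0=0, in1=0): g0=1, g1=0, g2=0, g3=0, g4=1, giving Y=1. Observed 0.
Test 1: faults giving observed 0 are {g1 stuck-at-1, g1 inverted output, g2 stuck-at-1, g2 inverted output, g3 stuck-at-1, g3 inverted output, g4 stuck-at-0, g4 inverted output}.
Test 2 (in0=1, in1=0): fault-free g0=1, g1=1, g2=0, g3=0, g4=1 → 1; observed 1. Eliminates g1 inverted output, g2 stuck-at-1, g2 inverted output, g3 stuck-at-1, g3 inverted output, g4 stuck-at-0, g4 inverted output.
Only g1 stuck-at-1 is consistent with every test.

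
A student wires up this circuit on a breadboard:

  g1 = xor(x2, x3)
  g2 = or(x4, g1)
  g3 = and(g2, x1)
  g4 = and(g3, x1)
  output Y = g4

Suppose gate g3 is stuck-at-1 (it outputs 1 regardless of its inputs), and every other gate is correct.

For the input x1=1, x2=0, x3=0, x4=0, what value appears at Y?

Propagate with g3 forced: g1=0, g2=0, g3=1 [stuck-at-1], g4=1.
So Y = 1. (Without the fault it would be 0.)

1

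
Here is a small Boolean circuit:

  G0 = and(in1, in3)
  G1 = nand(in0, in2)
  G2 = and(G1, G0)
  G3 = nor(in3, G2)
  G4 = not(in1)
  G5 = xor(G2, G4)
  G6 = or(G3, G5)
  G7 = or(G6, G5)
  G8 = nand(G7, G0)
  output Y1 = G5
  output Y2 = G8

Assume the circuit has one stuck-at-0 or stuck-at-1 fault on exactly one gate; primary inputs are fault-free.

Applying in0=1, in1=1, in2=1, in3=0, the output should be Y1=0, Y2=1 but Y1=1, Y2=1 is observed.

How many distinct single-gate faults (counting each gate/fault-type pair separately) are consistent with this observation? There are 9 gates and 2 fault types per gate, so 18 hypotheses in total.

3

Fault-free: G0=0, G1=0, G2=0, G3=1, G4=0, G5=0, G6=1, G7=1, G8=1 → Y1=0, Y2=1. Observed Y1=1, Y2=1.
  G0: none of the 2 fault types match ✗
  G1: none of the 2 fault types match ✗
  G2: stuck-at-1 ✓; others ✗
  G3: none of the 2 fault types match ✗
  G4: stuck-at-1 ✓; others ✗
  G5: stuck-at-1 ✓; others ✗
  G6: none of the 2 fault types match ✗
  G7: none of the 2 fault types match ✗
  G8: none of the 2 fault types match ✗
Consistent faults: {G2 stuck-at-1, G4 stuck-at-1, G5 stuck-at-1} — 3 in all.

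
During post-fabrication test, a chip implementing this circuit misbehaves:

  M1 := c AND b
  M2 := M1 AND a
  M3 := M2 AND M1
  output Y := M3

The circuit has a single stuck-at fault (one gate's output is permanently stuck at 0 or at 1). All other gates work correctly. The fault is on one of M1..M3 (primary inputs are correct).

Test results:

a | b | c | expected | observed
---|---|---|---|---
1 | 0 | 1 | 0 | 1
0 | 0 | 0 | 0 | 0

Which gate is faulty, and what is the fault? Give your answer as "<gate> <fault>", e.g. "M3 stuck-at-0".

M1 stuck-at-1

Fault-free values for test 1 (a=1, b=0, c=1): M1=0, M2=0, M3=0, giving Y=0. Observed 1.
Test 1: faults giving observed 1 are {M1 stuck-at-1, M3 stuck-at-1}.
Test 2 (a=0, b=0, c=0): fault-free M1=0, M2=0, M3=0 → 0; observed 0. Eliminates M3 stuck-at-1.
Only M1 stuck-at-1 is consistent with every test.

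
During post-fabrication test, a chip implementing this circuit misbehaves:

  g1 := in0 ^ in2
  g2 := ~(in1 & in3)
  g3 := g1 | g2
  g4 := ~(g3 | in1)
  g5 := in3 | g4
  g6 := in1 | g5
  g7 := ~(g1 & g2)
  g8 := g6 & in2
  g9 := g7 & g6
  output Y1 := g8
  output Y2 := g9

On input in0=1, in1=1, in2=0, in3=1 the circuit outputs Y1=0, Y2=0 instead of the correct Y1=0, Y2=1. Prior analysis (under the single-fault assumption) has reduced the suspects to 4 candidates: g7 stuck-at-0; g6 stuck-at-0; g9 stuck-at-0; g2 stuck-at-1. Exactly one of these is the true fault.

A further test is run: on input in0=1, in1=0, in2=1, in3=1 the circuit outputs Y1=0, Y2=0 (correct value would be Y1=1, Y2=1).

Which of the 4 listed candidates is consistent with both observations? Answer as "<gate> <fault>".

Evaluate each candidate on input in0=1, in1=0, in2=1, in3=1:
  g7 stuck-at-0: g1=0, g2=1, g3=1, g4=0, g5=1, g6=1, g7=0 [stuck-at-0], g8=1, g9=0 → Y1=1, Y2=0 — eliminated
  g6 stuck-at-0: g1=0, g2=1, g3=1, g4=0, g5=1, g6=0 [stuck-at-0], g7=1, g8=0, g9=0 → Y1=0, Y2=0 — matches
  g9 stuck-at-0: g1=0, g2=1, g3=1, g4=0, g5=1, g6=1, g7=1, g8=1, g9=0 [stuck-at-0] → Y1=1, Y2=0 — eliminated
  g2 stuck-at-1: g1=0, g2=1 [stuck-at-1], g3=1, g4=0, g5=1, g6=1, g7=1, g8=1, g9=1 → Y1=1, Y2=1 — eliminated
Only g6 stuck-at-0 reproduces the observed Y1=0, Y2=0.

g6 stuck-at-0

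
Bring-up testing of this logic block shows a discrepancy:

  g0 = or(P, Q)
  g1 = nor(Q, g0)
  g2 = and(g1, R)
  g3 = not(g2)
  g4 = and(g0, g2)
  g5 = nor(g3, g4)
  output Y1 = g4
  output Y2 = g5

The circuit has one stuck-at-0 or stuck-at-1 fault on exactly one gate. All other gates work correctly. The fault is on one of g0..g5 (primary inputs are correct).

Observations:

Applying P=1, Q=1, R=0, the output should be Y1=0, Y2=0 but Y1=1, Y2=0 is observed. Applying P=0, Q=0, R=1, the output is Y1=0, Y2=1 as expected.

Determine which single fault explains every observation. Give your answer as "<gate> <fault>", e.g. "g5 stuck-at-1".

g2 stuck-at-1

Fault-free values for test 1 (P=1, Q=1, R=0): g0=1, g1=0, g2=0, g3=1, g4=0, g5=0, giving Y1=0, Y2=0. Observed Y1=1, Y2=0.
Test 1: faults giving observed Y1=1, Y2=0 are {g2 stuck-at-1, g4 stuck-at-1}.
Test 2 (P=0, Q=0, R=1): fault-free g0=0, g1=1, g2=1, g3=0, g4=0, g5=1 → Y1=0, Y2=1; observed Y1=0, Y2=1. Eliminates g4 stuck-at-1.
Only g2 stuck-at-1 is consistent with every test.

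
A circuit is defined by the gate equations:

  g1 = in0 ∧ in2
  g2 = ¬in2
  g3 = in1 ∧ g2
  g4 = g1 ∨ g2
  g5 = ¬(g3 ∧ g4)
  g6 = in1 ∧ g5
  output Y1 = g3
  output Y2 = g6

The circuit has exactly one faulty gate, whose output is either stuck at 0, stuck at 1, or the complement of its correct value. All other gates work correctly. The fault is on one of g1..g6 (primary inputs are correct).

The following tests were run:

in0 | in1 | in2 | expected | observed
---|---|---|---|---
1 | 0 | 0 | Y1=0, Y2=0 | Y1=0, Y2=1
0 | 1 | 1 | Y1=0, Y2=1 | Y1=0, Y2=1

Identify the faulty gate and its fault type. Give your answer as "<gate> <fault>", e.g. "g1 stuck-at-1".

Fault-free values for test 1 (in0=1, in1=0, in2=0): g1=0, g2=1, g3=0, g4=1, g5=1, g6=0, giving Y1=0, Y2=0. Observed Y1=0, Y2=1.
Test 1: faults giving observed Y1=0, Y2=1 are {g6 stuck-at-1, g6 inverted output}.
Test 2 (in0=0, in1=1, in2=1): fault-free g1=0, g2=0, g3=0, g4=0, g5=1, g6=1 → Y1=0, Y2=1; observed Y1=0, Y2=1. Eliminates g6 inverted output.
Only g6 stuck-at-1 is consistent with every test.

g6 stuck-at-1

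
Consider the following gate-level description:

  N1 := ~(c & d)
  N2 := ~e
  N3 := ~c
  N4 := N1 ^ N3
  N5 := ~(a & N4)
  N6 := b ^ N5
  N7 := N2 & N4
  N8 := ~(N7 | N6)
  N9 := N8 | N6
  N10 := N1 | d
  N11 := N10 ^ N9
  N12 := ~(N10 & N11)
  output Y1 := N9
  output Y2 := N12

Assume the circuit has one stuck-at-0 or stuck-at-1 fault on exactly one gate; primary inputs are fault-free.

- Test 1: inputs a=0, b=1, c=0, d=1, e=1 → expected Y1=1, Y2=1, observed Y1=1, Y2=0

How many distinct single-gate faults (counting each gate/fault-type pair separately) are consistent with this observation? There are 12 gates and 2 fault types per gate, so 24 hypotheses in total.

2

Fault-free: N1=1, N2=0, N3=1, N4=0, N5=1, N6=0, N7=0, N8=1, N9=1, N10=1, N11=0, N12=1 → Y1=1, Y2=1. Observed Y1=1, Y2=0.
  N1: none of the 2 fault types match ✗
  N2: none of the 2 fault types match ✗
  N3: none of the 2 fault types match ✗
  N4: none of the 2 fault types match ✗
  N5: none of the 2 fault types match ✗
  N6: none of the 2 fault types match ✗
  N7: none of the 2 fault types match ✗
  N8: none of the 2 fault types match ✗
  N9: none of the 2 fault types match ✗
  N10: none of the 2 fault types match ✗
  N11: stuck-at-1 ✓; others ✗
  N12: stuck-at-0 ✓; others ✗
Consistent faults: {N11 stuck-at-1, N12 stuck-at-0} — 2 in all.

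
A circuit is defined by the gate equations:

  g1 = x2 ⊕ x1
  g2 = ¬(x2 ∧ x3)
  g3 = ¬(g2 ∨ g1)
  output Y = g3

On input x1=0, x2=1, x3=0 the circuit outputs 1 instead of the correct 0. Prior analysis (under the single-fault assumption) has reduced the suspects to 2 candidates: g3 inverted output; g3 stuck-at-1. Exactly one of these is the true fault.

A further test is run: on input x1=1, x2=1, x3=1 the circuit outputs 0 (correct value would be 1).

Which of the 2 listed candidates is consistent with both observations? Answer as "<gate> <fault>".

g3 inverted output

Evaluate each candidate on input x1=1, x2=1, x3=1:
  g3 inverted output: g1=0, g2=0, g3=0 [inverted output] → 0 — matches
  g3 stuck-at-1: g1=0, g2=0, g3=1 [stuck-at-1] → 1 — eliminated
Only g3 inverted output reproduces the observed 0.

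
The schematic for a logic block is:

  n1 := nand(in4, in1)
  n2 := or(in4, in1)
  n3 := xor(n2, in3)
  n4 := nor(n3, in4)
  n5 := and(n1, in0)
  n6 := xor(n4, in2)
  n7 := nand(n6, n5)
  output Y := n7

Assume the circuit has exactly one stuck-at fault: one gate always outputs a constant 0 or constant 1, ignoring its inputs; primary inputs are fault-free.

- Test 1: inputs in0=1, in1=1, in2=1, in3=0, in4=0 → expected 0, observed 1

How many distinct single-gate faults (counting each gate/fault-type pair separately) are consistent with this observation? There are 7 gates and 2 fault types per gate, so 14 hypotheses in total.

7

Fault-free: n1=1, n2=1, n3=1, n4=0, n5=1, n6=1, n7=0 → 0. Observed 1.
  n1 stuck-at-0: output 1 ✓
  n1 stuck-at-1: output 0 ✗
  n2 stuck-at-0: output 1 ✓
  n2 stuck-at-1: output 0 ✗
  n3 stuck-at-0: output 1 ✓
  n3 stuck-at-1: output 0 ✗
  n4 stuck-at-0: output 0 ✗
  n4 stuck-at-1: output 1 ✓
  n5 stuck-at-0: output 1 ✓
  n5 stuck-at-1: output 0 ✗
  n6 stuck-at-0: output 1 ✓
  n6 stuck-at-1: output 0 ✗
  n7 stuck-at-0: output 0 ✗
  n7 stuck-at-1: output 1 ✓
Consistent faults: {n1 stuck-at-0, n2 stuck-at-0, n3 stuck-at-0, n4 stuck-at-1, n5 stuck-at-0, n6 stuck-at-0, n7 stuck-at-1} — 7 in all.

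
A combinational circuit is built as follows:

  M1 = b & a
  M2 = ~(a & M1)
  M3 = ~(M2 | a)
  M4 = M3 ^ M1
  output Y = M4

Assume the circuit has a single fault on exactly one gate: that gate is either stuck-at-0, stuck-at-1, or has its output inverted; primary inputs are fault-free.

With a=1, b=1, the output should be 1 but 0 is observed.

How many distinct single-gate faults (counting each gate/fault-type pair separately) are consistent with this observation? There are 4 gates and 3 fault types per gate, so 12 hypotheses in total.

6

Fault-free: M1=1, M2=0, M3=0, M4=1 → 1. Observed 0.
  M1 stuck-at-0: output 0 ✓
  M1 stuck-at-1: output 1 ✗
  M1 inverted output: output 0 ✓
  M2 stuck-at-0: output 1 ✗
  M2 stuck-at-1: output 1 ✗
  M2 inverted output: output 1 ✗
  M3 stuck-at-0: output 1 ✗
  M3 stuck-at-1: output 0 ✓
  M3 inverted output: output 0 ✓
  M4 stuck-at-0: output 0 ✓
  M4 stuck-at-1: output 1 ✗
  M4 inverted output: output 0 ✓
Consistent faults: {M1 stuck-at-0, M1 inverted output, M3 stuck-at-1, M3 inverted output, M4 stuck-at-0, M4 inverted output} — 6 in all.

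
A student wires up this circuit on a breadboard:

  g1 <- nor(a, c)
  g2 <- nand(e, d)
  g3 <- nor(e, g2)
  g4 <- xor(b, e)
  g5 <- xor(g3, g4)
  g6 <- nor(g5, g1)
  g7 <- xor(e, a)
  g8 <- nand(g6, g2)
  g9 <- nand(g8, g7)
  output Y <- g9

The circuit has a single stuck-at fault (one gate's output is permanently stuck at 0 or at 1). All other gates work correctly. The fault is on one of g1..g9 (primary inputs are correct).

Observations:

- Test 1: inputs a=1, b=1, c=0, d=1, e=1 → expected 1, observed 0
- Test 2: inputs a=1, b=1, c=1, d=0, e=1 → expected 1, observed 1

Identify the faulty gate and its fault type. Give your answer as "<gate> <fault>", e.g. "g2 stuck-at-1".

Fault-free values for test 1 (a=1, b=1, c=0, d=1, e=1): g1=0, g2=0, g3=0, g4=0, g5=0, g6=1, g7=0, g8=1, g9=1, giving Y=1. Observed 0.
Test 1: faults giving observed 0 are {g7 stuck-at-1, g9 stuck-at-0}.
Test 2 (a=1, b=1, c=1, d=0, e=1): fault-free g1=0, g2=1, g3=0, g4=0, g5=0, g6=1, g7=0, g8=0, g9=1 → 1; observed 1. Eliminates g9 stuck-at-0.
Only g7 stuck-at-1 is consistent with every test.

g7 stuck-at-1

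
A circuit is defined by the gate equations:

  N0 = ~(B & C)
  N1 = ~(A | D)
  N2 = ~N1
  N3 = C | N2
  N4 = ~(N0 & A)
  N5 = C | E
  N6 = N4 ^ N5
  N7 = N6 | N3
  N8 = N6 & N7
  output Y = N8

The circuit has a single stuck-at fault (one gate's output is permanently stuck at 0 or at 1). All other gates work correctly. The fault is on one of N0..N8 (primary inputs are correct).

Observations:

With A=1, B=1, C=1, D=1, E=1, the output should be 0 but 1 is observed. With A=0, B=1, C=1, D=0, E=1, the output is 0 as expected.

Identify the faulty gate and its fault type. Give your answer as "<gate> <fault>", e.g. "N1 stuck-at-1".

N0 stuck-at-1

Fault-free values for test 1 (A=1, B=1, C=1, D=1, E=1): N0=0, N1=0, N2=1, N3=1, N4=1, N5=1, N6=0, N7=1, N8=0, giving Y=0. Observed 1.
Test 1: faults giving observed 1 are {N0 stuck-at-1, N4 stuck-at-0, N5 stuck-at-0, N6 stuck-at-1, N8 stuck-at-1}.
Test 2 (A=0, B=1, C=1, D=0, E=1): fault-free N0=0, N1=1, N2=0, N3=1, N4=1, N5=1, N6=0, N7=1, N8=0 → 0; observed 0. Eliminates N4 stuck-at-0, N5 stuck-at-0, N6 stuck-at-1, N8 stuck-at-1.
Only N0 stuck-at-1 is consistent with every test.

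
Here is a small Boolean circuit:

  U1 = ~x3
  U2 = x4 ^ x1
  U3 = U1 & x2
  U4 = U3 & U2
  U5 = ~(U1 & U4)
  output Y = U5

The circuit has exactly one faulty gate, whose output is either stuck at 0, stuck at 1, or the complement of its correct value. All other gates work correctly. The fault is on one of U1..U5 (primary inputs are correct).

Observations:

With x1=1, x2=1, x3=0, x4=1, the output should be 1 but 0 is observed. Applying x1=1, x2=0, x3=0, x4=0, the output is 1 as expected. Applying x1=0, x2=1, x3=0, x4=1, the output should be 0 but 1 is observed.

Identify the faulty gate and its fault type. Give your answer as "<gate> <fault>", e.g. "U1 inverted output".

U2 inverted output

Fault-free values for test 1 (x1=1, x2=1, x3=0, x4=1): U1=1, U2=0, U3=1, U4=0, U5=1, giving Y=1. Observed 0.
Test 1: faults giving observed 0 are {U2 stuck-at-1, U2 inverted output, U4 stuck-at-1, U4 inverted output, U5 stuck-at-0, U5 inverted output}.
Test 2 (x1=1, x2=0, x3=0, x4=0): fault-free U1=1, U2=1, U3=0, U4=0, U5=1 → 1; observed 1. Eliminates U4 stuck-at-1, U4 inverted output, U5 stuck-at-0, U5 inverted output.
Test 3 (x1=0, x2=1, x3=0, x4=1): fault-free U1=1, U2=1, U3=1, U4=1, U5=0 → 0; observed 1. Eliminates U2 stuck-at-1.
Only U2 inverted output is consistent with every test.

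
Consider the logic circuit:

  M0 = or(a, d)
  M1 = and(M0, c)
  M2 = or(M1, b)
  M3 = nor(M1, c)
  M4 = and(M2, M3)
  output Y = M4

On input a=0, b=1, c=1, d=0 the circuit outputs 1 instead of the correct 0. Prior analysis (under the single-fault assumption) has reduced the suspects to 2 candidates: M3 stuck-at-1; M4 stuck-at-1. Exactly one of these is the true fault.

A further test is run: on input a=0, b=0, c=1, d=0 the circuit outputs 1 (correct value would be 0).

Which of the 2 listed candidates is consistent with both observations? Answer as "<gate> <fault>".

M4 stuck-at-1

Evaluate each candidate on input a=0, b=0, c=1, d=0:
  M3 stuck-at-1: M0=0, M1=0, M2=0, M3=1 [stuck-at-1], M4=0 → 0 — eliminated
  M4 stuck-at-1: M0=0, M1=0, M2=0, M3=0, M4=1 [stuck-at-1] → 1 — matches
Only M4 stuck-at-1 reproduces the observed 1.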